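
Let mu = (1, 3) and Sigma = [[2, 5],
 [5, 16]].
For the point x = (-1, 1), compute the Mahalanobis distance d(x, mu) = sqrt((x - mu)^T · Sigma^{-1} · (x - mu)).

Step 1 — centre the observation: (x - mu) = (-2, -2).

Step 2 — invert Sigma. det(Sigma) = 2·16 - (5)² = 7.
  Sigma^{-1} = (1/det) · [[d, -b], [-b, a]] = [[2.2857, -0.7143],
 [-0.7143, 0.2857]].

Step 3 — form the quadratic (x - mu)^T · Sigma^{-1} · (x - mu):
  Sigma^{-1} · (x - mu) = (-3.1429, 0.8571).
  (x - mu)^T · [Sigma^{-1} · (x - mu)] = (-2)·(-3.1429) + (-2)·(0.8571) = 4.5714.

Step 4 — take square root: d = √(4.5714) ≈ 2.1381.

d(x, mu) = √(4.5714) ≈ 2.1381


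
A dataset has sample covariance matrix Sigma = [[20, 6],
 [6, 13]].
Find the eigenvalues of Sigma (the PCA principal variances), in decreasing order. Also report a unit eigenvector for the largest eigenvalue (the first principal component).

Step 1 — characteristic polynomial of 2×2 Sigma:
  det(Sigma - λI) = λ² - trace · λ + det = 0.
  trace = 20 + 13 = 33, det = 20·13 - (6)² = 224.
Step 2 — discriminant:
  Δ = trace² - 4·det = 1089 - 896 = 193.
Step 3 — eigenvalues:
  λ = (trace ± √Δ)/2 = (33 ± 13.8924)/2,
  λ_1 = 23.4462,  λ_2 = 9.5538.

Step 4 — unit eigenvector for λ_1: solve (Sigma - λ_1 I)v = 0. First row:
  (20 - 23.4462)·v_x + (6)·v_y = 0, i.e. (-3.4462)·v_x + (6)·v_y = 0,
  so v ∝ (b, λ_1 - a) = (6, 3.4462) = u.
  ||u|| = √((6)² + (3.4462)²) = √(47.8764) ≈ 6.9193,
  v_1 = u/||u|| ≈ (0.8671, 0.4981) (||v_1|| = 1).

λ_1 = 23.4462,  λ_2 = 9.5538;  v_1 ≈ (0.8671, 0.4981)


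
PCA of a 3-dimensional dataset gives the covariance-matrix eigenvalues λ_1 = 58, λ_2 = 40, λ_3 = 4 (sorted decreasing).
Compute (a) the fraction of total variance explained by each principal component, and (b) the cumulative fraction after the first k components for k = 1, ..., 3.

Step 1 — total variance = trace(Sigma) = Σ λ_i = 58 + 40 + 4 = 102.

Step 2 — fraction explained by component i = λ_i / Σ λ:
  PC1: 58/102 = 0.5686
  PC2: 40/102 = 0.3922
  PC3: 4/102 = 0.0392

Step 3 — cumulative fraction after k components = (λ_1 + ... + λ_k) / Σ λ:
  k = 1: 58/102 = 0.5686
  k = 2: (58 + 40)/102 = 98/102 = 0.9608
  k = 3: (58 + 40 + 4)/102 = 102/102 = 1

Summary (fraction, with percent):

explained: PC1 0.5686 (56.86%), PC2 0.3922 (39.22%), PC3 0.0392 (3.92%);  cumulative: 0.5686, 0.9608, 1


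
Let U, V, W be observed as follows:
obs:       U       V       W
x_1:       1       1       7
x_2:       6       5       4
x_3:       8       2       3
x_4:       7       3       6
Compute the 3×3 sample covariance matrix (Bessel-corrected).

Step 1 — column means:
  mean(U) = (1 + 6 + 8 + 7) / 4 = 22/4 = 5.5
  mean(V) = (1 + 5 + 2 + 3) / 4 = 11/4 = 2.75
  mean(W) = (7 + 4 + 3 + 6) / 4 = 20/4 = 5

Step 2 — sample covariance S[i,j] = (1/(n-1)) · Σ_k (x_{k,i} - mean_i) · (x_{k,j} - mean_j), with n-1 = 3.
  S[U,U] = ((-4.5)·(-4.5) + (0.5)·(0.5) + (2.5)·(2.5) + (1.5)·(1.5)) / 3 = 29/3 = 9.6667
  S[U,V] = ((-4.5)·(-1.75) + (0.5)·(2.25) + (2.5)·(-0.75) + (1.5)·(0.25)) / 3 = 7.5/3 = 2.5
  S[U,W] = ((-4.5)·(2) + (0.5)·(-1) + (2.5)·(-2) + (1.5)·(1)) / 3 = -13/3 = -4.3333
  S[V,V] = ((-1.75)·(-1.75) + (2.25)·(2.25) + (-0.75)·(-0.75) + (0.25)·(0.25)) / 3 = 8.75/3 = 2.9167
  S[V,W] = ((-1.75)·(2) + (2.25)·(-1) + (-0.75)·(-2) + (0.25)·(1)) / 3 = -4/3 = -1.3333
  S[W,W] = ((2)·(2) + (-1)·(-1) + (-2)·(-2) + (1)·(1)) / 3 = 10/3 = 3.3333

S is symmetric (S[j,i] = S[i,j]). Assembling:

S = [[9.6667, 2.5, -4.3333],
 [2.5, 2.9167, -1.3333],
 [-4.3333, -1.3333, 3.3333]]


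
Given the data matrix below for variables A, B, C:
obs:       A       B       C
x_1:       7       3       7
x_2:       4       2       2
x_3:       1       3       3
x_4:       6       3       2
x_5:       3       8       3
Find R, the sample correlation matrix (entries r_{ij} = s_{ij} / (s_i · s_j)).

Step 1 — column means:
  mean(A) = (7 + 4 + 1 + 6 + 3) / 5 = 21/5 = 4.2
  mean(B) = (3 + 2 + 3 + 3 + 8) / 5 = 19/5 = 3.8
  mean(C) = (7 + 2 + 3 + 2 + 3) / 5 = 17/5 = 3.4

Step 2 — sample variances and covariances s[i,j] = (1/(n-1)) · Σ_k (x_{k,i} - mean_i) · (x_{k,j} - mean_j), with n-1 = 4:
  s[A,A] = ((2.8)·(2.8) + (-0.2)·(-0.2) + (-3.2)·(-3.2) + (1.8)·(1.8) + (-1.2)·(-1.2)) / 4 = 22.8/4 = 5.7
  s[A,B] = ((2.8)·(-0.8) + (-0.2)·(-1.8) + (-3.2)·(-0.8) + (1.8)·(-0.8) + (-1.2)·(4.2)) / 4 = -5.8/4 = -1.45
  s[A,C] = ((2.8)·(3.6) + (-0.2)·(-1.4) + (-3.2)·(-0.4) + (1.8)·(-1.4) + (-1.2)·(-0.4)) / 4 = 9.6/4 = 2.4
  s[B,B] = ((-0.8)·(-0.8) + (-1.8)·(-1.8) + (-0.8)·(-0.8) + (-0.8)·(-0.8) + (4.2)·(4.2)) / 4 = 22.8/4 = 5.7
  s[B,C] = ((-0.8)·(3.6) + (-1.8)·(-1.4) + (-0.8)·(-0.4) + (-0.8)·(-1.4) + (4.2)·(-0.4)) / 4 = -0.6/4 = -0.15
  s[C,C] = ((3.6)·(3.6) + (-1.4)·(-1.4) + (-0.4)·(-0.4) + (-1.4)·(-1.4) + (-0.4)·(-0.4)) / 4 = 17.2/4 = 4.3
  Sample standard deviations s_i = √(s[i,i]):
  s(A) = √(5.7) = 2.3875
  s(B) = √(5.7) = 2.3875
  s(C) = √(4.3) = 2.0736

Step 3 — r_{ij} = s_{ij} / (s_i · s_j):
  r[A,A] = 1 (diagonal).
  r[A,B] = -1.45 / (2.3875 · 2.3875) = -1.45 / 5.7 = -0.2544
  r[A,C] = 2.4 / (2.3875 · 2.0736) = 2.4 / 4.9508 = 0.4848
  r[B,B] = 1 (diagonal).
  r[B,C] = -0.15 / (2.3875 · 2.0736) = -0.15 / 4.9508 = -0.0303
  r[C,C] = 1 (diagonal).

R is symmetric with unit diagonal. Assembling:

R = [[1, -0.2544, 0.4848],
 [-0.2544, 1, -0.0303],
 [0.4848, -0.0303, 1]]


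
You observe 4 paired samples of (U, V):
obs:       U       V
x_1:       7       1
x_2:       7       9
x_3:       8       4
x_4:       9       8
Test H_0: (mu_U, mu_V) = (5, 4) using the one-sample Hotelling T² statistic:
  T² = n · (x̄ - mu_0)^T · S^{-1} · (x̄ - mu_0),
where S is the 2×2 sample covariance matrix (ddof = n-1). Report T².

Step 1 — sample mean vector:
  mean(U) = (7 + 7 + 8 + 9) / 4 = 31/4 = 7.75
  mean(V) = (1 + 9 + 4 + 8) / 4 = 22/4 = 5.5
  x̄ = (7.75, 5.5),  deviation x̄ - mu_0 = (7.75, 5.5) - (5, 4) = (2.75, 1.5).

Step 2 — sample covariance matrix, S[i,j] = (1/(n-1)) · Σ_k (x_{k,i} - mean_i) · (x_{k,j} - mean_j), divisor n-1 = 3:
  S[U,U] = ((-0.75)·(-0.75) + (-0.75)·(-0.75) + (0.25)·(0.25) + (1.25)·(1.25)) / 3 = 2.75/3 = 0.9167
  S[U,V] = ((-0.75)·(-4.5) + (-0.75)·(3.5) + (0.25)·(-1.5) + (1.25)·(2.5)) / 3 = 3.5/3 = 1.1667
  S[V,V] = ((-4.5)·(-4.5) + (3.5)·(3.5) + (-1.5)·(-1.5) + (2.5)·(2.5)) / 3 = 41/3 = 13.6667
  S = [[0.9167, 1.1667],
 [1.1667, 13.6667]].

Step 3 — invert S. det(S) = 0.9167·13.6667 - (1.1667)² = 11.1667.
  S^{-1} = (1/det) · [[d, -b], [-b, a]] = [[1.2239, -0.1045],
 [-0.1045, 0.0821]].

Step 4 — quadratic form (x̄ - mu_0)^T · S^{-1} · (x̄ - mu_0):
  S^{-1} · (x̄ - mu_0) = (3.209, -0.1642),
  (x̄ - mu_0)^T · [...] = (2.75)·(3.209) + (1.5)·(-0.1642) = 8.5784.

Step 5 — scale by n: T² = 4 · 8.5784 = 34.3134.

T² ≈ 34.3134


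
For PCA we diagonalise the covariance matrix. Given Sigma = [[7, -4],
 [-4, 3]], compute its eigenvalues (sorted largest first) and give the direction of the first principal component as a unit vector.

Step 1 — characteristic polynomial of 2×2 Sigma:
  det(Sigma - λI) = λ² - trace · λ + det = 0.
  trace = 7 + 3 = 10, det = 7·3 - (-4)² = 5.
Step 2 — discriminant:
  Δ = trace² - 4·det = 100 - 20 = 80.
Step 3 — eigenvalues:
  λ = (trace ± √Δ)/2 = (10 ± 8.9443)/2,
  λ_1 = 9.4721,  λ_2 = 0.5279.

Step 4 — unit eigenvector for λ_1: solve (Sigma - λ_1 I)v = 0. First row:
  (7 - 9.4721)·v_x + (-4)·v_y = 0, i.e. (-2.4721)·v_x + (-4)·v_y = 0,
  so v ∝ (b, λ_1 - a) = (-4, 2.4721); multiply by -1 so the first entry is positive: u = (4, -2.4721).
  ||u|| = √((4)² + (-2.4721)²) = √(22.1115) ≈ 4.7023,
  v_1 = u/||u|| ≈ (0.8507, -0.5257) (||v_1|| = 1).

λ_1 = 9.4721,  λ_2 = 0.5279;  v_1 ≈ (0.8507, -0.5257)


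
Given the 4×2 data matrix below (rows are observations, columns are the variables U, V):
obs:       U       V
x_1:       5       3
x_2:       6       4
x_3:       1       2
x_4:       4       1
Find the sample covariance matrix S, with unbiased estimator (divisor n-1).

Step 1 — column means:
  mean(U) = (5 + 6 + 1 + 4) / 4 = 16/4 = 4
  mean(V) = (3 + 4 + 2 + 1) / 4 = 10/4 = 2.5

Step 2 — sample covariance S[i,j] = (1/(n-1)) · Σ_k (x_{k,i} - mean_i) · (x_{k,j} - mean_j), with n-1 = 3.
  S[U,U] = ((1)·(1) + (2)·(2) + (-3)·(-3) + (0)·(0)) / 3 = 14/3 = 4.6667
  S[U,V] = ((1)·(0.5) + (2)·(1.5) + (-3)·(-0.5) + (0)·(-1.5)) / 3 = 5/3 = 1.6667
  S[V,V] = ((0.5)·(0.5) + (1.5)·(1.5) + (-0.5)·(-0.5) + (-1.5)·(-1.5)) / 3 = 5/3 = 1.6667

S is symmetric (S[j,i] = S[i,j]). Assembling:

S = [[4.6667, 1.6667],
 [1.6667, 1.6667]]


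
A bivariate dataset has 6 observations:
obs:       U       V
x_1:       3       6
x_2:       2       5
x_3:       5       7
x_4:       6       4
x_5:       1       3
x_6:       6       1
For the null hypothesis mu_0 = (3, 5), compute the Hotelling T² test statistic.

Step 1 — sample mean vector:
  mean(U) = (3 + 2 + 5 + 6 + 1 + 6) / 6 = 23/6 = 3.8333
  mean(V) = (6 + 5 + 7 + 4 + 3 + 1) / 6 = 26/6 = 4.3333
  x̄ = (3.8333, 4.3333),  deviation x̄ - mu_0 = (3.8333, 4.3333) - (3, 5) = (0.8333, -0.6667).

Step 2 — sample covariance matrix, S[i,j] = (1/(n-1)) · Σ_k (x_{k,i} - mean_i) · (x_{k,j} - mean_j), divisor n-1 = 5:
  S[U,U] = ((-0.8333)·(-0.8333) + (-1.8333)·(-1.8333) + (1.1667)·(1.1667) + (2.1667)·(2.1667) + (-2.8333)·(-2.8333) + (2.1667)·(2.1667)) / 5 = 22.8333/5 = 4.5667
  S[U,V] = ((-0.8333)·(1.6667) + (-1.8333)·(0.6667) + (1.1667)·(2.6667) + (2.1667)·(-0.3333) + (-2.8333)·(-1.3333) + (2.1667)·(-3.3333)) / 5 = -3.6667/5 = -0.7333
  S[V,V] = ((1.6667)·(1.6667) + (0.6667)·(0.6667) + (2.6667)·(2.6667) + (-0.3333)·(-0.3333) + (-1.3333)·(-1.3333) + (-3.3333)·(-3.3333)) / 5 = 23.3333/5 = 4.6667
  S = [[4.5667, -0.7333],
 [-0.7333, 4.6667]].

Step 3 — invert S. det(S) = 4.5667·4.6667 - (-0.7333)² = 20.7733.
  S^{-1} = (1/det) · [[d, -b], [-b, a]] = [[0.2246, 0.0353],
 [0.0353, 0.2198]].

Step 4 — quadratic form (x̄ - mu_0)^T · S^{-1} · (x̄ - mu_0):
  S^{-1} · (x̄ - mu_0) = (0.1637, -0.1171),
  (x̄ - mu_0)^T · [...] = (0.8333)·(0.1637) + (-0.6667)·(-0.1171) = 0.2145.

Step 5 — scale by n: T² = 6 · 0.2145 = 1.2869.

T² ≈ 1.2869


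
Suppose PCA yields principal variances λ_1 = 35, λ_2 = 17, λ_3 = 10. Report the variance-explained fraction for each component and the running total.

Step 1 — total variance = trace(Sigma) = Σ λ_i = 35 + 17 + 10 = 62.

Step 2 — fraction explained by component i = λ_i / Σ λ:
  PC1: 35/62 = 0.5645
  PC2: 17/62 = 0.2742
  PC3: 10/62 = 0.1613

Step 3 — cumulative fraction after k components = (λ_1 + ... + λ_k) / Σ λ:
  k = 1: 35/62 = 0.5645
  k = 2: (35 + 17)/62 = 52/62 = 0.8387
  k = 3: (35 + 17 + 10)/62 = 62/62 = 1

Summary (fraction, with percent):

explained: PC1 0.5645 (56.45%), PC2 0.2742 (27.42%), PC3 0.1613 (16.13%);  cumulative: 0.5645, 0.8387, 1


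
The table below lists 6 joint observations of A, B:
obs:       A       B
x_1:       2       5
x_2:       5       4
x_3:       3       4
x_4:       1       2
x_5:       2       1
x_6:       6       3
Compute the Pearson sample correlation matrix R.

Step 1 — column means:
  mean(A) = (2 + 5 + 3 + 1 + 2 + 6) / 6 = 19/6 = 3.1667
  mean(B) = (5 + 4 + 4 + 2 + 1 + 3) / 6 = 19/6 = 3.1667

Step 2 — sample variances and covariances s[i,j] = (1/(n-1)) · Σ_k (x_{k,i} - mean_i) · (x_{k,j} - mean_j), with n-1 = 5:
  s[A,A] = ((-1.1667)·(-1.1667) + (1.8333)·(1.8333) + (-0.1667)·(-0.1667) + (-2.1667)·(-2.1667) + (-1.1667)·(-1.1667) + (2.8333)·(2.8333)) / 5 = 18.8333/5 = 3.7667
  s[A,B] = ((-1.1667)·(1.8333) + (1.8333)·(0.8333) + (-0.1667)·(0.8333) + (-2.1667)·(-1.1667) + (-1.1667)·(-2.1667) + (2.8333)·(-0.1667)) / 5 = 3.8333/5 = 0.7667
  s[B,B] = ((1.8333)·(1.8333) + (0.8333)·(0.8333) + (0.8333)·(0.8333) + (-1.1667)·(-1.1667) + (-2.1667)·(-2.1667) + (-0.1667)·(-0.1667)) / 5 = 10.8333/5 = 2.1667
  Sample standard deviations s_i = √(s[i,i]):
  s(A) = √(3.7667) = 1.9408
  s(B) = √(2.1667) = 1.472

Step 3 — r_{ij} = s_{ij} / (s_i · s_j):
  r[A,A] = 1 (diagonal).
  r[A,B] = 0.7667 / (1.9408 · 1.472) = 0.7667 / 2.8568 = 0.2684
  r[B,B] = 1 (diagonal).

R is symmetric with unit diagonal. Assembling:

R = [[1, 0.2684],
 [0.2684, 1]]


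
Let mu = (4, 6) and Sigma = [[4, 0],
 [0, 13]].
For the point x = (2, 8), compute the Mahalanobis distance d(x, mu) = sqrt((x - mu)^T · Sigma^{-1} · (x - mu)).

Step 1 — centre the observation: (x - mu) = (-2, 2).

Step 2 — invert Sigma. det(Sigma) = 4·13 - (0)² = 52.
  Sigma^{-1} = (1/det) · [[d, -b], [-b, a]] = [[0.25, 0],
 [0, 0.0769]].

Step 3 — form the quadratic (x - mu)^T · Sigma^{-1} · (x - mu):
  Sigma^{-1} · (x - mu) = (-0.5, 0.1538).
  (x - mu)^T · [Sigma^{-1} · (x - mu)] = (-2)·(-0.5) + (2)·(0.1538) = 1.3077.

Step 4 — take square root: d = √(1.3077) ≈ 1.1435.

d(x, mu) = √(1.3077) ≈ 1.1435


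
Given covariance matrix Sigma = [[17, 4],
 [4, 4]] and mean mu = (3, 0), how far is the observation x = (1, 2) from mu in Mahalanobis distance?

Step 1 — centre the observation: (x - mu) = (-2, 2).

Step 2 — invert Sigma. det(Sigma) = 17·4 - (4)² = 52.
  Sigma^{-1} = (1/det) · [[d, -b], [-b, a]] = [[0.0769, -0.0769],
 [-0.0769, 0.3269]].

Step 3 — form the quadratic (x - mu)^T · Sigma^{-1} · (x - mu):
  Sigma^{-1} · (x - mu) = (-0.3077, 0.8077).
  (x - mu)^T · [Sigma^{-1} · (x - mu)] = (-2)·(-0.3077) + (2)·(0.8077) = 2.2308.

Step 4 — take square root: d = √(2.2308) ≈ 1.4936.

d(x, mu) = √(2.2308) ≈ 1.4936


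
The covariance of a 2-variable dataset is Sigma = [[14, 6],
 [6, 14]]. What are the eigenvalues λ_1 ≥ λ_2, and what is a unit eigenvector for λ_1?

Step 1 — characteristic polynomial of 2×2 Sigma:
  det(Sigma - λI) = λ² - trace · λ + det = 0.
  trace = 14 + 14 = 28, det = 14·14 - (6)² = 160.
Step 2 — discriminant:
  Δ = trace² - 4·det = 784 - 640 = 144.
Step 3 — eigenvalues:
  λ = (trace ± √Δ)/2 = (28 ± 12)/2,
  λ_1 = 20,  λ_2 = 8.

Step 4 — unit eigenvector for λ_1: solve (Sigma - λ_1 I)v = 0. First row:
  (14 - 20)·v_x + (6)·v_y = 0, i.e. (-6)·v_x + (6)·v_y = 0,
  so v ∝ (b, λ_1 - a) = (6, 6) = u.
  ||u|| = √((6)² + (6)²) = √(72) ≈ 8.4853,
  v_1 = u/||u|| ≈ (0.7071, 0.7071) (||v_1|| = 1).

λ_1 = 20,  λ_2 = 8;  v_1 ≈ (0.7071, 0.7071)


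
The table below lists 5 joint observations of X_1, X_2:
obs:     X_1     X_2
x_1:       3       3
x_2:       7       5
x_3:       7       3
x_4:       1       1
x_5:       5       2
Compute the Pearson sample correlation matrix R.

Step 1 — column means:
  mean(X_1) = (3 + 7 + 7 + 1 + 5) / 5 = 23/5 = 4.6
  mean(X_2) = (3 + 5 + 3 + 1 + 2) / 5 = 14/5 = 2.8

Step 2 — sample variances and covariances s[i,j] = (1/(n-1)) · Σ_k (x_{k,i} - mean_i) · (x_{k,j} - mean_j), with n-1 = 4:
  s[X_1,X_1] = ((-1.6)·(-1.6) + (2.4)·(2.4) + (2.4)·(2.4) + (-3.6)·(-3.6) + (0.4)·(0.4)) / 4 = 27.2/4 = 6.8
  s[X_1,X_2] = ((-1.6)·(0.2) + (2.4)·(2.2) + (2.4)·(0.2) + (-3.6)·(-1.8) + (0.4)·(-0.8)) / 4 = 11.6/4 = 2.9
  s[X_2,X_2] = ((0.2)·(0.2) + (2.2)·(2.2) + (0.2)·(0.2) + (-1.8)·(-1.8) + (-0.8)·(-0.8)) / 4 = 8.8/4 = 2.2
  Sample standard deviations s_i = √(s[i,i]):
  s(X_1) = √(6.8) = 2.6077
  s(X_2) = √(2.2) = 1.4832

Step 3 — r_{ij} = s_{ij} / (s_i · s_j):
  r[X_1,X_1] = 1 (diagonal).
  r[X_1,X_2] = 2.9 / (2.6077 · 1.4832) = 2.9 / 3.8678 = 0.7498
  r[X_2,X_2] = 1 (diagonal).

R is symmetric with unit diagonal. Assembling:

R = [[1, 0.7498],
 [0.7498, 1]]


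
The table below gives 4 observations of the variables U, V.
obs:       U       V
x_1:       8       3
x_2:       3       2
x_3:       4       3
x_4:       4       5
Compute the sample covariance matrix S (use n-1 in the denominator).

Step 1 — column means:
  mean(U) = (8 + 3 + 4 + 4) / 4 = 19/4 = 4.75
  mean(V) = (3 + 2 + 3 + 5) / 4 = 13/4 = 3.25

Step 2 — sample covariance S[i,j] = (1/(n-1)) · Σ_k (x_{k,i} - mean_i) · (x_{k,j} - mean_j), with n-1 = 3.
  S[U,U] = ((3.25)·(3.25) + (-1.75)·(-1.75) + (-0.75)·(-0.75) + (-0.75)·(-0.75)) / 3 = 14.75/3 = 4.9167
  S[U,V] = ((3.25)·(-0.25) + (-1.75)·(-1.25) + (-0.75)·(-0.25) + (-0.75)·(1.75)) / 3 = 0.25/3 = 0.0833
  S[V,V] = ((-0.25)·(-0.25) + (-1.25)·(-1.25) + (-0.25)·(-0.25) + (1.75)·(1.75)) / 3 = 4.75/3 = 1.5833

S is symmetric (S[j,i] = S[i,j]). Assembling:

S = [[4.9167, 0.0833],
 [0.0833, 1.5833]]


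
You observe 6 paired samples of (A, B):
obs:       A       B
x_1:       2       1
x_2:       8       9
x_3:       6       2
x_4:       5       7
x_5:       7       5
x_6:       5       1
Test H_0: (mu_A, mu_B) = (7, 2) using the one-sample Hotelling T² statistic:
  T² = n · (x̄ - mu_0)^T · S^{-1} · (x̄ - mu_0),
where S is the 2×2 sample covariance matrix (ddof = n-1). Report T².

Step 1 — sample mean vector:
  mean(A) = (2 + 8 + 6 + 5 + 7 + 5) / 6 = 33/6 = 5.5
  mean(B) = (1 + 9 + 2 + 7 + 5 + 1) / 6 = 25/6 = 4.1667
  x̄ = (5.5, 4.1667),  deviation x̄ - mu_0 = (5.5, 4.1667) - (7, 2) = (-1.5, 2.1667).

Step 2 — sample covariance matrix, S[i,j] = (1/(n-1)) · Σ_k (x_{k,i} - mean_i) · (x_{k,j} - mean_j), divisor n-1 = 5:
  S[A,A] = ((-3.5)·(-3.5) + (2.5)·(2.5) + (0.5)·(0.5) + (-0.5)·(-0.5) + (1.5)·(1.5) + (-0.5)·(-0.5)) / 5 = 21.5/5 = 4.3
  S[A,B] = ((-3.5)·(-3.1667) + (2.5)·(4.8333) + (0.5)·(-2.1667) + (-0.5)·(2.8333) + (1.5)·(0.8333) + (-0.5)·(-3.1667)) / 5 = 23.5/5 = 4.7
  S[B,B] = ((-3.1667)·(-3.1667) + (4.8333)·(4.8333) + (-2.1667)·(-2.1667) + (2.8333)·(2.8333) + (0.8333)·(0.8333) + (-3.1667)·(-3.1667)) / 5 = 56.8333/5 = 11.3667
  S = [[4.3, 4.7],
 [4.7, 11.3667]].

Step 3 — invert S. det(S) = 4.3·11.3667 - (4.7)² = 26.7867.
  S^{-1} = (1/det) · [[d, -b], [-b, a]] = [[0.4243, -0.1755],
 [-0.1755, 0.1605]].

Step 4 — quadratic form (x̄ - mu_0)^T · S^{-1} · (x̄ - mu_0):
  S^{-1} · (x̄ - mu_0) = (-1.0167, 0.611),
  (x̄ - mu_0)^T · [...] = (-1.5)·(-1.0167) + (2.1667)·(0.611) = 2.8488.

Step 5 — scale by n: T² = 6 · 2.8488 = 17.0931.

T² ≈ 17.0931


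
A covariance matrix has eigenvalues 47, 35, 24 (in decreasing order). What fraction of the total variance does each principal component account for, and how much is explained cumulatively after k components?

Step 1 — total variance = trace(Sigma) = Σ λ_i = 47 + 35 + 24 = 106.

Step 2 — fraction explained by component i = λ_i / Σ λ:
  PC1: 47/106 = 0.4434
  PC2: 35/106 = 0.3302
  PC3: 24/106 = 0.2264

Step 3 — cumulative fraction after k components = (λ_1 + ... + λ_k) / Σ λ:
  k = 1: 47/106 = 0.4434
  k = 2: (47 + 35)/106 = 82/106 = 0.7736
  k = 3: (47 + 35 + 24)/106 = 106/106 = 1

Summary (fraction, with percent):

explained: PC1 0.4434 (44.34%), PC2 0.3302 (33.02%), PC3 0.2264 (22.64%);  cumulative: 0.4434, 0.7736, 1


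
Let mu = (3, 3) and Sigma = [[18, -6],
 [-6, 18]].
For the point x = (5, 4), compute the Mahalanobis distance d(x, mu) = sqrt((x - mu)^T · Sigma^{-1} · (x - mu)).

Step 1 — centre the observation: (x - mu) = (2, 1).

Step 2 — invert Sigma. det(Sigma) = 18·18 - (-6)² = 288.
  Sigma^{-1} = (1/det) · [[d, -b], [-b, a]] = [[0.0625, 0.0208],
 [0.0208, 0.0625]].

Step 3 — form the quadratic (x - mu)^T · Sigma^{-1} · (x - mu):
  Sigma^{-1} · (x - mu) = (0.1458, 0.1042).
  (x - mu)^T · [Sigma^{-1} · (x - mu)] = (2)·(0.1458) + (1)·(0.1042) = 0.3958.

Step 4 — take square root: d = √(0.3958) ≈ 0.6292.

d(x, mu) = √(0.3958) ≈ 0.6292


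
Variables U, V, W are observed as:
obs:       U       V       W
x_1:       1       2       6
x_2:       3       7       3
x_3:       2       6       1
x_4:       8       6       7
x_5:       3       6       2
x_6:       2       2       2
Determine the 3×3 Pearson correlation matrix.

Step 1 — column means:
  mean(U) = (1 + 3 + 2 + 8 + 3 + 2) / 6 = 19/6 = 3.1667
  mean(V) = (2 + 7 + 6 + 6 + 6 + 2) / 6 = 29/6 = 4.8333
  mean(W) = (6 + 3 + 1 + 7 + 2 + 2) / 6 = 21/6 = 3.5

Step 2 — sample variances and covariances s[i,j] = (1/(n-1)) · Σ_k (x_{k,i} - mean_i) · (x_{k,j} - mean_j), with n-1 = 5:
  s[U,U] = ((-2.1667)·(-2.1667) + (-0.1667)·(-0.1667) + (-1.1667)·(-1.1667) + (4.8333)·(4.8333) + (-0.1667)·(-0.1667) + (-1.1667)·(-1.1667)) / 5 = 30.8333/5 = 6.1667
  s[U,V] = ((-2.1667)·(-2.8333) + (-0.1667)·(2.1667) + (-1.1667)·(1.1667) + (4.8333)·(1.1667) + (-0.1667)·(1.1667) + (-1.1667)·(-2.8333)) / 5 = 13.1667/5 = 2.6333
  s[U,W] = ((-2.1667)·(2.5) + (-0.1667)·(-0.5) + (-1.1667)·(-2.5) + (4.8333)·(3.5) + (-0.1667)·(-1.5) + (-1.1667)·(-1.5)) / 5 = 16.5/5 = 3.3
  s[V,V] = ((-2.8333)·(-2.8333) + (2.1667)·(2.1667) + (1.1667)·(1.1667) + (1.1667)·(1.1667) + (1.1667)·(1.1667) + (-2.8333)·(-2.8333)) / 5 = 24.8333/5 = 4.9667
  s[V,W] = ((-2.8333)·(2.5) + (2.1667)·(-0.5) + (1.1667)·(-2.5) + (1.1667)·(3.5) + (1.1667)·(-1.5) + (-2.8333)·(-1.5)) / 5 = -4.5/5 = -0.9
  s[W,W] = ((2.5)·(2.5) + (-0.5)·(-0.5) + (-2.5)·(-2.5) + (3.5)·(3.5) + (-1.5)·(-1.5) + (-1.5)·(-1.5)) / 5 = 29.5/5 = 5.9
  Sample standard deviations s_i = √(s[i,i]):
  s(U) = √(6.1667) = 2.4833
  s(V) = √(4.9667) = 2.2286
  s(W) = √(5.9) = 2.429

Step 3 — r_{ij} = s_{ij} / (s_i · s_j):
  r[U,U] = 1 (diagonal).
  r[U,V] = 2.6333 / (2.4833 · 2.2286) = 2.6333 / 5.5342 = 0.4758
  r[U,W] = 3.3 / (2.4833 · 2.429) = 3.3 / 6.0319 = 0.5471
  r[V,V] = 1 (diagonal).
  r[V,W] = -0.9 / (2.2286 · 2.429) = -0.9 / 5.4133 = -0.1663
  r[W,W] = 1 (diagonal).

R is symmetric with unit diagonal. Assembling:

R = [[1, 0.4758, 0.5471],
 [0.4758, 1, -0.1663],
 [0.5471, -0.1663, 1]]


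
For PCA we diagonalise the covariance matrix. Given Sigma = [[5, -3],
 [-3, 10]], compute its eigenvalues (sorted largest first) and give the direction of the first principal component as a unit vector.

Step 1 — characteristic polynomial of 2×2 Sigma:
  det(Sigma - λI) = λ² - trace · λ + det = 0.
  trace = 5 + 10 = 15, det = 5·10 - (-3)² = 41.
Step 2 — discriminant:
  Δ = trace² - 4·det = 225 - 164 = 61.
Step 3 — eigenvalues:
  λ = (trace ± √Δ)/2 = (15 ± 7.8102)/2,
  λ_1 = 11.4051,  λ_2 = 3.5949.

Step 4 — unit eigenvector for λ_1: solve (Sigma - λ_1 I)v = 0. First row:
  (5 - 11.4051)·v_x + (-3)·v_y = 0, i.e. (-6.4051)·v_x + (-3)·v_y = 0,
  so v ∝ (b, λ_1 - a) = (-3, 6.4051); multiply by -1 so the first entry is positive: u = (3, -6.4051).
  ||u|| = √((3)² + (-6.4051)²) = √(50.0256) ≈ 7.0729,
  v_1 = u/||u|| ≈ (0.4242, -0.9056) (||v_1|| = 1).

λ_1 = 11.4051,  λ_2 = 3.5949;  v_1 ≈ (0.4242, -0.9056)


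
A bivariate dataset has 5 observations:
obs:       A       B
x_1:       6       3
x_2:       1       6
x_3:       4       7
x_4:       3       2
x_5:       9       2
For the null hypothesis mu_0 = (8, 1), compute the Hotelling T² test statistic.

Step 1 — sample mean vector:
  mean(A) = (6 + 1 + 4 + 3 + 9) / 5 = 23/5 = 4.6
  mean(B) = (3 + 6 + 7 + 2 + 2) / 5 = 20/5 = 4
  x̄ = (4.6, 4),  deviation x̄ - mu_0 = (4.6, 4) - (8, 1) = (-3.4, 3).

Step 2 — sample covariance matrix, S[i,j] = (1/(n-1)) · Σ_k (x_{k,i} - mean_i) · (x_{k,j} - mean_j), divisor n-1 = 4:
  S[A,A] = ((1.4)·(1.4) + (-3.6)·(-3.6) + (-0.6)·(-0.6) + (-1.6)·(-1.6) + (4.4)·(4.4)) / 4 = 37.2/4 = 9.3
  S[A,B] = ((1.4)·(-1) + (-3.6)·(2) + (-0.6)·(3) + (-1.6)·(-2) + (4.4)·(-2)) / 4 = -16/4 = -4
  S[B,B] = ((-1)·(-1) + (2)·(2) + (3)·(3) + (-2)·(-2) + (-2)·(-2)) / 4 = 22/4 = 5.5
  S = [[9.3, -4],
 [-4, 5.5]].

Step 3 — invert S. det(S) = 9.3·5.5 - (-4)² = 35.15.
  S^{-1} = (1/det) · [[d, -b], [-b, a]] = [[0.1565, 0.1138],
 [0.1138, 0.2646]].

Step 4 — quadratic form (x̄ - mu_0)^T · S^{-1} · (x̄ - mu_0):
  S^{-1} · (x̄ - mu_0) = (-0.1906, 0.4068),
  (x̄ - mu_0)^T · [...] = (-3.4)·(-0.1906) + (3)·(0.4068) = 1.8686.

Step 5 — scale by n: T² = 5 · 1.8686 = 9.3428.

T² ≈ 9.3428


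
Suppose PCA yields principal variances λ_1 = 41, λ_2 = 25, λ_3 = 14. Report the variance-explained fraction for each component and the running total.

Step 1 — total variance = trace(Sigma) = Σ λ_i = 41 + 25 + 14 = 80.

Step 2 — fraction explained by component i = λ_i / Σ λ:
  PC1: 41/80 = 0.5125
  PC2: 25/80 = 0.3125
  PC3: 14/80 = 0.175

Step 3 — cumulative fraction after k components = (λ_1 + ... + λ_k) / Σ λ:
  k = 1: 41/80 = 0.5125
  k = 2: (41 + 25)/80 = 66/80 = 0.825
  k = 3: (41 + 25 + 14)/80 = 80/80 = 1

Summary (fraction, with percent):

explained: PC1 0.5125 (51.25%), PC2 0.3125 (31.25%), PC3 0.175 (17.5%);  cumulative: 0.5125, 0.825, 1


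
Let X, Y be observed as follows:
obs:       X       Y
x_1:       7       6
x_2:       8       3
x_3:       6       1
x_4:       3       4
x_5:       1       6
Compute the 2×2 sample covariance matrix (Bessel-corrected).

Step 1 — column means:
  mean(X) = (7 + 8 + 6 + 3 + 1) / 5 = 25/5 = 5
  mean(Y) = (6 + 3 + 1 + 4 + 6) / 5 = 20/5 = 4

Step 2 — sample covariance S[i,j] = (1/(n-1)) · Σ_k (x_{k,i} - mean_i) · (x_{k,j} - mean_j), with n-1 = 4.
  S[X,X] = ((2)·(2) + (3)·(3) + (1)·(1) + (-2)·(-2) + (-4)·(-4)) / 4 = 34/4 = 8.5
  S[X,Y] = ((2)·(2) + (3)·(-1) + (1)·(-3) + (-2)·(0) + (-4)·(2)) / 4 = -10/4 = -2.5
  S[Y,Y] = ((2)·(2) + (-1)·(-1) + (-3)·(-3) + (0)·(0) + (2)·(2)) / 4 = 18/4 = 4.5

S is symmetric (S[j,i] = S[i,j]). Assembling:

S = [[8.5, -2.5],
 [-2.5, 4.5]]


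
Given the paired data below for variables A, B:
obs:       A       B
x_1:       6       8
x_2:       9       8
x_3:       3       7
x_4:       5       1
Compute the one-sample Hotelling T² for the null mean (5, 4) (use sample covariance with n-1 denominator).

Step 1 — sample mean vector:
  mean(A) = (6 + 9 + 3 + 5) / 4 = 23/4 = 5.75
  mean(B) = (8 + 8 + 7 + 1) / 4 = 24/4 = 6
  x̄ = (5.75, 6),  deviation x̄ - mu_0 = (5.75, 6) - (5, 4) = (0.75, 2).

Step 2 — sample covariance matrix, S[i,j] = (1/(n-1)) · Σ_k (x_{k,i} - mean_i) · (x_{k,j} - mean_j), divisor n-1 = 3:
  S[A,A] = ((0.25)·(0.25) + (3.25)·(3.25) + (-2.75)·(-2.75) + (-0.75)·(-0.75)) / 3 = 18.75/3 = 6.25
  S[A,B] = ((0.25)·(2) + (3.25)·(2) + (-2.75)·(1) + (-0.75)·(-5)) / 3 = 8/3 = 2.6667
  S[B,B] = ((2)·(2) + (2)·(2) + (1)·(1) + (-5)·(-5)) / 3 = 34/3 = 11.3333
  S = [[6.25, 2.6667],
 [2.6667, 11.3333]].

Step 3 — invert S. det(S) = 6.25·11.3333 - (2.6667)² = 63.7222.
  S^{-1} = (1/det) · [[d, -b], [-b, a]] = [[0.1779, -0.0418],
 [-0.0418, 0.0981]].

Step 4 — quadratic form (x̄ - mu_0)^T · S^{-1} · (x̄ - mu_0):
  S^{-1} · (x̄ - mu_0) = (0.0497, 0.1648),
  (x̄ - mu_0)^T · [...] = (0.75)·(0.0497) + (2)·(0.1648) = 0.3668.

Step 5 — scale by n: T² = 4 · 0.3668 = 1.4673.

T² ≈ 1.4673


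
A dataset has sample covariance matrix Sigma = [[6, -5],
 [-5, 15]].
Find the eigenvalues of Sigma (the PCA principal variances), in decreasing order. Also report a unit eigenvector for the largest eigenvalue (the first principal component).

Step 1 — characteristic polynomial of 2×2 Sigma:
  det(Sigma - λI) = λ² - trace · λ + det = 0.
  trace = 6 + 15 = 21, det = 6·15 - (-5)² = 65.
Step 2 — discriminant:
  Δ = trace² - 4·det = 441 - 260 = 181.
Step 3 — eigenvalues:
  λ = (trace ± √Δ)/2 = (21 ± 13.4536)/2,
  λ_1 = 17.2268,  λ_2 = 3.7732.

Step 4 — unit eigenvector for λ_1: solve (Sigma - λ_1 I)v = 0. First row:
  (6 - 17.2268)·v_x + (-5)·v_y = 0, i.e. (-11.2268)·v_x + (-5)·v_y = 0,
  so v ∝ (b, λ_1 - a) = (-5, 11.2268); multiply by -1 so the first entry is positive: u = (5, -11.2268).
  ||u|| = √((5)² + (-11.2268)²) = √(151.0413) ≈ 12.2899,
  v_1 = u/||u|| ≈ (0.4068, -0.9135) (||v_1|| = 1).

λ_1 = 17.2268,  λ_2 = 3.7732;  v_1 ≈ (0.4068, -0.9135)


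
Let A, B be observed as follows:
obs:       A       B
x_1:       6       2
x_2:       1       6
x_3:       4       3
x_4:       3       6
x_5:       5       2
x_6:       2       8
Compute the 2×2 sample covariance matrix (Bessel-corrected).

Step 1 — column means:
  mean(A) = (6 + 1 + 4 + 3 + 5 + 2) / 6 = 21/6 = 3.5
  mean(B) = (2 + 6 + 3 + 6 + 2 + 8) / 6 = 27/6 = 4.5

Step 2 — sample covariance S[i,j] = (1/(n-1)) · Σ_k (x_{k,i} - mean_i) · (x_{k,j} - mean_j), with n-1 = 5.
  S[A,A] = ((2.5)·(2.5) + (-2.5)·(-2.5) + (0.5)·(0.5) + (-0.5)·(-0.5) + (1.5)·(1.5) + (-1.5)·(-1.5)) / 5 = 17.5/5 = 3.5
  S[A,B] = ((2.5)·(-2.5) + (-2.5)·(1.5) + (0.5)·(-1.5) + (-0.5)·(1.5) + (1.5)·(-2.5) + (-1.5)·(3.5)) / 5 = -20.5/5 = -4.1
  S[B,B] = ((-2.5)·(-2.5) + (1.5)·(1.5) + (-1.5)·(-1.5) + (1.5)·(1.5) + (-2.5)·(-2.5) + (3.5)·(3.5)) / 5 = 31.5/5 = 6.3

S is symmetric (S[j,i] = S[i,j]). Assembling:

S = [[3.5, -4.1],
 [-4.1, 6.3]]


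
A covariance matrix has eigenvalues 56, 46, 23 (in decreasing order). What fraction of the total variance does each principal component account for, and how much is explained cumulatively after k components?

Step 1 — total variance = trace(Sigma) = Σ λ_i = 56 + 46 + 23 = 125.

Step 2 — fraction explained by component i = λ_i / Σ λ:
  PC1: 56/125 = 0.448
  PC2: 46/125 = 0.368
  PC3: 23/125 = 0.184

Step 3 — cumulative fraction after k components = (λ_1 + ... + λ_k) / Σ λ:
  k = 1: 56/125 = 0.448
  k = 2: (56 + 46)/125 = 102/125 = 0.816
  k = 3: (56 + 46 + 23)/125 = 125/125 = 1

Summary (fraction, with percent):

explained: PC1 0.448 (44.8%), PC2 0.368 (36.8%), PC3 0.184 (18.4%);  cumulative: 0.448, 0.816, 1


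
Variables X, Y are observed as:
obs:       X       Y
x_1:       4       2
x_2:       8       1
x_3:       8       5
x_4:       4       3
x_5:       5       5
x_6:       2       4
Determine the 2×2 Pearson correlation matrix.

Step 1 — column means:
  mean(X) = (4 + 8 + 8 + 4 + 5 + 2) / 6 = 31/6 = 5.1667
  mean(Y) = (2 + 1 + 5 + 3 + 5 + 4) / 6 = 20/6 = 3.3333

Step 2 — sample variances and covariances s[i,j] = (1/(n-1)) · Σ_k (x_{k,i} - mean_i) · (x_{k,j} - mean_j), with n-1 = 5:
  s[X,X] = ((-1.1667)·(-1.1667) + (2.8333)·(2.8333) + (2.8333)·(2.8333) + (-1.1667)·(-1.1667) + (-0.1667)·(-0.1667) + (-3.1667)·(-3.1667)) / 5 = 28.8333/5 = 5.7667
  s[X,Y] = ((-1.1667)·(-1.3333) + (2.8333)·(-2.3333) + (2.8333)·(1.6667) + (-1.1667)·(-0.3333) + (-0.1667)·(1.6667) + (-3.1667)·(0.6667)) / 5 = -2.3333/5 = -0.4667
  s[Y,Y] = ((-1.3333)·(-1.3333) + (-2.3333)·(-2.3333) + (1.6667)·(1.6667) + (-0.3333)·(-0.3333) + (1.6667)·(1.6667) + (0.6667)·(0.6667)) / 5 = 13.3333/5 = 2.6667
  Sample standard deviations s_i = √(s[i,i]):
  s(X) = √(5.7667) = 2.4014
  s(Y) = √(2.6667) = 1.633

Step 3 — r_{ij} = s_{ij} / (s_i · s_j):
  r[X,X] = 1 (diagonal).
  r[X,Y] = -0.4667 / (2.4014 · 1.633) = -0.4667 / 3.9215 = -0.119
  r[Y,Y] = 1 (diagonal).

R is symmetric with unit diagonal. Assembling:

R = [[1, -0.119],
 [-0.119, 1]]


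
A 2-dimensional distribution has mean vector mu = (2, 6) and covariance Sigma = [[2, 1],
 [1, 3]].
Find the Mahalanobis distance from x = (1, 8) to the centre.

Step 1 — centre the observation: (x - mu) = (-1, 2).

Step 2 — invert Sigma. det(Sigma) = 2·3 - (1)² = 5.
  Sigma^{-1} = (1/det) · [[d, -b], [-b, a]] = [[0.6, -0.2],
 [-0.2, 0.4]].

Step 3 — form the quadratic (x - mu)^T · Sigma^{-1} · (x - mu):
  Sigma^{-1} · (x - mu) = (-1, 1).
  (x - mu)^T · [Sigma^{-1} · (x - mu)] = (-1)·(-1) + (2)·(1) = 3.

Step 4 — take square root: d = √(3) ≈ 1.7321.

d(x, mu) = √(3) ≈ 1.7321


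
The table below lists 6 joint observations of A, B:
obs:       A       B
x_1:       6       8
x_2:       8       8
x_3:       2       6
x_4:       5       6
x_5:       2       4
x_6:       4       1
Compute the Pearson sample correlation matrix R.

Step 1 — column means:
  mean(A) = (6 + 8 + 2 + 5 + 2 + 4) / 6 = 27/6 = 4.5
  mean(B) = (8 + 8 + 6 + 6 + 4 + 1) / 6 = 33/6 = 5.5

Step 2 — sample variances and covariances s[i,j] = (1/(n-1)) · Σ_k (x_{k,i} - mean_i) · (x_{k,j} - mean_j), with n-1 = 5:
  s[A,A] = ((1.5)·(1.5) + (3.5)·(3.5) + (-2.5)·(-2.5) + (0.5)·(0.5) + (-2.5)·(-2.5) + (-0.5)·(-0.5)) / 5 = 27.5/5 = 5.5
  s[A,B] = ((1.5)·(2.5) + (3.5)·(2.5) + (-2.5)·(0.5) + (0.5)·(0.5) + (-2.5)·(-1.5) + (-0.5)·(-4.5)) / 5 = 17.5/5 = 3.5
  s[B,B] = ((2.5)·(2.5) + (2.5)·(2.5) + (0.5)·(0.5) + (0.5)·(0.5) + (-1.5)·(-1.5) + (-4.5)·(-4.5)) / 5 = 35.5/5 = 7.1
  Sample standard deviations s_i = √(s[i,i]):
  s(A) = √(5.5) = 2.3452
  s(B) = √(7.1) = 2.6646

Step 3 — r_{ij} = s_{ij} / (s_i · s_j):
  r[A,A] = 1 (diagonal).
  r[A,B] = 3.5 / (2.3452 · 2.6646) = 3.5 / 6.249 = 0.5601
  r[B,B] = 1 (diagonal).

R is symmetric with unit diagonal. Assembling:

R = [[1, 0.5601],
 [0.5601, 1]]


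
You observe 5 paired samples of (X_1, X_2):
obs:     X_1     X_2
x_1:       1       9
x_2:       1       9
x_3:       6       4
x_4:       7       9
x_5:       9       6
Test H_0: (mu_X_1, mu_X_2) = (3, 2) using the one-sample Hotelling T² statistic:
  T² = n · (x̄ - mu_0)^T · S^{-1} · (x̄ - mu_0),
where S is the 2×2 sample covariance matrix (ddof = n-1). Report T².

Step 1 — sample mean vector:
  mean(X_1) = (1 + 1 + 6 + 7 + 9) / 5 = 24/5 = 4.8
  mean(X_2) = (9 + 9 + 4 + 9 + 6) / 5 = 37/5 = 7.4
  x̄ = (4.8, 7.4),  deviation x̄ - mu_0 = (4.8, 7.4) - (3, 2) = (1.8, 5.4).

Step 2 — sample covariance matrix, S[i,j] = (1/(n-1)) · Σ_k (x_{k,i} - mean_i) · (x_{k,j} - mean_j), divisor n-1 = 4:
  S[X_1,X_1] = ((-3.8)·(-3.8) + (-3.8)·(-3.8) + (1.2)·(1.2) + (2.2)·(2.2) + (4.2)·(4.2)) / 4 = 52.8/4 = 13.2
  S[X_1,X_2] = ((-3.8)·(1.6) + (-3.8)·(1.6) + (1.2)·(-3.4) + (2.2)·(1.6) + (4.2)·(-1.4)) / 4 = -18.6/4 = -4.65
  S[X_2,X_2] = ((1.6)·(1.6) + (1.6)·(1.6) + (-3.4)·(-3.4) + (1.6)·(1.6) + (-1.4)·(-1.4)) / 4 = 21.2/4 = 5.3
  S = [[13.2, -4.65],
 [-4.65, 5.3]].

Step 3 — invert S. det(S) = 13.2·5.3 - (-4.65)² = 48.3375.
  S^{-1} = (1/det) · [[d, -b], [-b, a]] = [[0.1096, 0.0962],
 [0.0962, 0.2731]].

Step 4 — quadratic form (x̄ - mu_0)^T · S^{-1} · (x̄ - mu_0):
  S^{-1} · (x̄ - mu_0) = (0.7168, 1.6478),
  (x̄ - mu_0)^T · [...] = (1.8)·(0.7168) + (5.4)·(1.6478) = 10.1884.

Step 5 — scale by n: T² = 5 · 10.1884 = 50.9418.

T² ≈ 50.9418


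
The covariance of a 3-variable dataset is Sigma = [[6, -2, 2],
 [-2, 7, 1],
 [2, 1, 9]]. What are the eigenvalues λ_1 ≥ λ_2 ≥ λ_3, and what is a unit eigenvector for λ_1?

Step 1 — characteristic polynomial p(λ) = det(λI - Sigma) = λ³ - tr·λ² + c_1·λ - det, where tr = trace, c_1 = sum of the principal 2×2 minors, det = det(Sigma):
  tr = 6 + 7 + 9 = 22,
  c_1 = (6·7 - (-2)²) + (6·9 - (2)²) + (7·9 - (1)²) = 38 + 50 + 62 = 150,
  det = 6·(7·9 - (1)²) - (-2)·((-2)·9 - (1)·(2)) + (2)·((-2)·(1) - 7·(2)) = 6·(62) - (-2)·(-20) + (2)·(-16) = 300.
  So p(λ) = λ³ - 22λ² + 150λ - 300.
Step 2 — look for an integer root (rational root theorem: any rational root is an integer divisor of 300). Testing λ = 10:
  p(10) = 1000 - 2200 + 1500 - 300 = 0  ✓
  Dividing out (λ - 10): p(λ) = (λ - 10)(λ² - 12λ + 30).
Step 3 — remaining eigenvalues from the quadratic λ² - 12λ + 30 = 0:
  Δ = 12² - 4·30 = 144 - 120 = 24,  λ = (12 ± √24)/2 = (12 ± 4.899)/2 ≈ 8.4495 or 3.5505.
  Sorted: λ_1 = 10,  λ_2 = 8.4495,  λ_3 = 3.5505  (check: sum = 22 = tr ✓).

Step 4 — unit eigenvector for λ_1 = 10: v spans the null space of (Sigma - λ_1 I), whose rows are
  r_1 = (-4, -2, 2),  r_2 = (-2, -3, 1),  r_3 = (2, 1, -1).
  v is orthogonal to every row, so take v ∝ r_1 × r_2 = ((-2)·(1) - (2)·(-3), (2)·(-2) - (-4)·(1), (-4)·(-3) - (-2)·(-2)) = (4, 0, 8).
  Rescale (divide by 4): u = (1, 0, 2).
  ||u|| = √((1)² + (0)² + (2)²) = √(5) ≈ 2.2361,  v_1 = u/||u|| ≈ (0.4472, 0, 0.8944) (||v_1|| = 1).

λ_1 = 10,  λ_2 = 8.4495,  λ_3 = 3.5505;  v_1 ≈ (0.4472, 0, 0.8944)


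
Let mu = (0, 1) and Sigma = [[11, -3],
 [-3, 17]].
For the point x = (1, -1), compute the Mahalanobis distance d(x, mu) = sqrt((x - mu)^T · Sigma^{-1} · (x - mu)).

Step 1 — centre the observation: (x - mu) = (1, -2).

Step 2 — invert Sigma. det(Sigma) = 11·17 - (-3)² = 178.
  Sigma^{-1} = (1/det) · [[d, -b], [-b, a]] = [[0.0955, 0.0169],
 [0.0169, 0.0618]].

Step 3 — form the quadratic (x - mu)^T · Sigma^{-1} · (x - mu):
  Sigma^{-1} · (x - mu) = (0.0618, -0.1067).
  (x - mu)^T · [Sigma^{-1} · (x - mu)] = (1)·(0.0618) + (-2)·(-0.1067) = 0.2753.

Step 4 — take square root: d = √(0.2753) ≈ 0.5247.

d(x, mu) = √(0.2753) ≈ 0.5247


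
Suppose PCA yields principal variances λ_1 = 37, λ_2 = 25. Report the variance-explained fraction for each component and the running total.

Step 1 — total variance = trace(Sigma) = Σ λ_i = 37 + 25 = 62.

Step 2 — fraction explained by component i = λ_i / Σ λ:
  PC1: 37/62 = 0.5968
  PC2: 25/62 = 0.4032

Step 3 — cumulative fraction after k components = (λ_1 + ... + λ_k) / Σ λ:
  k = 1: 37/62 = 0.5968
  k = 2: (37 + 25)/62 = 62/62 = 1

Summary (fraction, with percent):

explained: PC1 0.5968 (59.68%), PC2 0.4032 (40.32%);  cumulative: 0.5968, 1


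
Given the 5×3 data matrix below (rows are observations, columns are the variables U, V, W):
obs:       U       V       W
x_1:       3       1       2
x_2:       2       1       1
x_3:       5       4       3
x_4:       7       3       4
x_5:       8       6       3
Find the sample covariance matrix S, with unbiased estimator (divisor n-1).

Step 1 — column means:
  mean(U) = (3 + 2 + 5 + 7 + 8) / 5 = 25/5 = 5
  mean(V) = (1 + 1 + 4 + 3 + 6) / 5 = 15/5 = 3
  mean(W) = (2 + 1 + 3 + 4 + 3) / 5 = 13/5 = 2.6

Step 2 — sample covariance S[i,j] = (1/(n-1)) · Σ_k (x_{k,i} - mean_i) · (x_{k,j} - mean_j), with n-1 = 4.
  S[U,U] = ((-2)·(-2) + (-3)·(-3) + (0)·(0) + (2)·(2) + (3)·(3)) / 4 = 26/4 = 6.5
  S[U,V] = ((-2)·(-2) + (-3)·(-2) + (0)·(1) + (2)·(0) + (3)·(3)) / 4 = 19/4 = 4.75
  S[U,W] = ((-2)·(-0.6) + (-3)·(-1.6) + (0)·(0.4) + (2)·(1.4) + (3)·(0.4)) / 4 = 10/4 = 2.5
  S[V,V] = ((-2)·(-2) + (-2)·(-2) + (1)·(1) + (0)·(0) + (3)·(3)) / 4 = 18/4 = 4.5
  S[V,W] = ((-2)·(-0.6) + (-2)·(-1.6) + (1)·(0.4) + (0)·(1.4) + (3)·(0.4)) / 4 = 6/4 = 1.5
  S[W,W] = ((-0.6)·(-0.6) + (-1.6)·(-1.6) + (0.4)·(0.4) + (1.4)·(1.4) + (0.4)·(0.4)) / 4 = 5.2/4 = 1.3

S is symmetric (S[j,i] = S[i,j]). Assembling:

S = [[6.5, 4.75, 2.5],
 [4.75, 4.5, 1.5],
 [2.5, 1.5, 1.3]]


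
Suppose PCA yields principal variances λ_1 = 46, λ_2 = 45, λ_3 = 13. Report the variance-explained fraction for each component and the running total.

Step 1 — total variance = trace(Sigma) = Σ λ_i = 46 + 45 + 13 = 104.

Step 2 — fraction explained by component i = λ_i / Σ λ:
  PC1: 46/104 = 0.4423
  PC2: 45/104 = 0.4327
  PC3: 13/104 = 0.125

Step 3 — cumulative fraction after k components = (λ_1 + ... + λ_k) / Σ λ:
  k = 1: 46/104 = 0.4423
  k = 2: (46 + 45)/104 = 91/104 = 0.875
  k = 3: (46 + 45 + 13)/104 = 104/104 = 1

Summary (fraction, with percent):

explained: PC1 0.4423 (44.23%), PC2 0.4327 (43.27%), PC3 0.125 (12.5%);  cumulative: 0.4423, 0.875, 1


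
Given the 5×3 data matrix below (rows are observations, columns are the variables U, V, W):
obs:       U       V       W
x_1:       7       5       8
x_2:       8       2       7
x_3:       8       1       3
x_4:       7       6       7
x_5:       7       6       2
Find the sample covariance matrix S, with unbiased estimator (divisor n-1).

Step 1 — column means:
  mean(U) = (7 + 8 + 8 + 7 + 7) / 5 = 37/5 = 7.4
  mean(V) = (5 + 2 + 1 + 6 + 6) / 5 = 20/5 = 4
  mean(W) = (8 + 7 + 3 + 7 + 2) / 5 = 27/5 = 5.4

Step 2 — sample covariance S[i,j] = (1/(n-1)) · Σ_k (x_{k,i} - mean_i) · (x_{k,j} - mean_j), with n-1 = 4.
  S[U,U] = ((-0.4)·(-0.4) + (0.6)·(0.6) + (0.6)·(0.6) + (-0.4)·(-0.4) + (-0.4)·(-0.4)) / 4 = 1.2/4 = 0.3
  S[U,V] = ((-0.4)·(1) + (0.6)·(-2) + (0.6)·(-3) + (-0.4)·(2) + (-0.4)·(2)) / 4 = -5/4 = -1.25
  S[U,W] = ((-0.4)·(2.6) + (0.6)·(1.6) + (0.6)·(-2.4) + (-0.4)·(1.6) + (-0.4)·(-3.4)) / 4 = -0.8/4 = -0.2
  S[V,V] = ((1)·(1) + (-2)·(-2) + (-3)·(-3) + (2)·(2) + (2)·(2)) / 4 = 22/4 = 5.5
  S[V,W] = ((1)·(2.6) + (-2)·(1.6) + (-3)·(-2.4) + (2)·(1.6) + (2)·(-3.4)) / 4 = 3/4 = 0.75
  S[W,W] = ((2.6)·(2.6) + (1.6)·(1.6) + (-2.4)·(-2.4) + (1.6)·(1.6) + (-3.4)·(-3.4)) / 4 = 29.2/4 = 7.3

S is symmetric (S[j,i] = S[i,j]). Assembling:

S = [[0.3, -1.25, -0.2],
 [-1.25, 5.5, 0.75],
 [-0.2, 0.75, 7.3]]


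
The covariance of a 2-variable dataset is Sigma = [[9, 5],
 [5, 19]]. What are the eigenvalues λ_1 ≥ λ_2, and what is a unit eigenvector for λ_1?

Step 1 — characteristic polynomial of 2×2 Sigma:
  det(Sigma - λI) = λ² - trace · λ + det = 0.
  trace = 9 + 19 = 28, det = 9·19 - (5)² = 146.
Step 2 — discriminant:
  Δ = trace² - 4·det = 784 - 584 = 200.
Step 3 — eigenvalues:
  λ = (trace ± √Δ)/2 = (28 ± 14.1421)/2,
  λ_1 = 21.0711,  λ_2 = 6.9289.

Step 4 — unit eigenvector for λ_1: solve (Sigma - λ_1 I)v = 0. First row:
  (9 - 21.0711)·v_x + (5)·v_y = 0, i.e. (-12.0711)·v_x + (5)·v_y = 0,
  so v ∝ (b, λ_1 - a) = (5, 12.0711) = u.
  ||u|| = √((5)² + (12.0711)²) = √(170.7107) ≈ 13.0656,
  v_1 = u/||u|| ≈ (0.3827, 0.9239) (||v_1|| = 1).

λ_1 = 21.0711,  λ_2 = 6.9289;  v_1 ≈ (0.3827, 0.9239)
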